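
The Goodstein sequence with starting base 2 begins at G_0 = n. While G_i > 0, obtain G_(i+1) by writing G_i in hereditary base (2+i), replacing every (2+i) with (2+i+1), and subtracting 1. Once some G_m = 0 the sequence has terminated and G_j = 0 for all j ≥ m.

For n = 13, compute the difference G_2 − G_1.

1171

G_0=13  [base 2] 2^(2 + 1) + 2^2 + 1  →[2↦3]→  3^(3 + 1) + 3^3 + 1 = 109  −1 ⇒ G_1=108
G_1=108  [base 3] 3^(3 + 1) + 3^3  →[3↦4]→  4^(4 + 1) + 4^4 = 1280  −1 ⇒ G_2=1279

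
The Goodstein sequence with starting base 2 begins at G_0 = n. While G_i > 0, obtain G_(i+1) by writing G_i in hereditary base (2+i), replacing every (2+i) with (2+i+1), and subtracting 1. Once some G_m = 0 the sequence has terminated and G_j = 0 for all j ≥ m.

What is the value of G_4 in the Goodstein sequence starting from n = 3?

(0) 3|_2 = 2 + 1 ↦ 3 + 1|_3 = 4 ⇒ 3
(1) 3|_3 = 3 ↦ 4|_4 = 4 ⇒ 3
(2) 3|_4 = 3 ↦ 3|_5 = 3 ⇒ 2
(3) 2|_5 = 2 ↦ 2|_6 = 2 ⇒ 1
(4) 1|_6 = 1 ↦ 1|_7 = 1 ⇒ 0

1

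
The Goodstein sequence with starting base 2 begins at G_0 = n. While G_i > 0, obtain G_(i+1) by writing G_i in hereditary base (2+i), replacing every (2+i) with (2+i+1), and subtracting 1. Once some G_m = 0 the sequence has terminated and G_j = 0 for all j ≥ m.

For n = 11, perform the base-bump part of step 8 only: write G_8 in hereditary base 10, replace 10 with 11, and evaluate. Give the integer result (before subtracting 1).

step 0: 11 = 2^(2 + 1) + 2 + 1; sub 3 for 2: 3^(3 + 1) + 3 + 1; = 85; G_1 = 85−1 = 84
step 1: 84 = 3^(3 + 1) + 3; sub 4 for 3: 4^(4 + 1) + 4; = 1028; G_2 = 1028−1 = 1027
step 2: 1027 = 4^(4 + 1) + 3; sub 5 for 4: 5^(5 + 1) + 3; = 15628; G_3 = 15628−1 = 15627
step 3: 15627 = 5^(5 + 1) + 2; sub 6 for 5: 6^(6 + 1) + 2; = 279938; G_4 = 279938−1 = 279937
step 4: 279937 = 6^(6 + 1) + 1; sub 7 for 6: 7^(7 + 1) + 1; = 5764802; G_5 = 5764802−1 = 5764801
step 5: 5764801 = 7^(7 + 1); sub 8 for 7: 8^(8 + 1); = 134217728; G_6 = 134217728−1 = 134217727
step 6: 134217727 = 7·8^8 + 7·8^7 + 7·8^6 + 7·8^5 + 7·8^4 + 7·8^3 + 7·8^2 + 7·8 + 7; sub 9 for 8: 7·9^9 + 7·9^7 + 7·9^6 + 7·9^5 + 7·9^4 + 7·9^3 + 7·9^2 + 7·9 + 7; = 2749609303; G_7 = 2749609303−1 = 2749609302
step 7: 2749609302 = 7·9^9 + 7·9^7 + 7·9^6 + 7·9^5 + 7·9^4 + 7·9^3 + 7·9^2 + 7·9 + 6; sub 10 for 9: 7·10^10 + 7·10^7 + 7·10^6 + 7·10^5 + 7·10^4 + 7·10^3 + 7·10^2 + 7·10 + 6; = 70077777776; G_8 = 70077777776−1 = 70077777775
step 8: 70077777775 = 7·10^10 + 7·10^7 + 7·10^6 + 7·10^5 + 7·10^4 + 7·10^3 + 7·10^2 + 7·10 + 5; sub 11 for 10: 7·11^11 + 7·11^7 + 7·11^6 + 7·11^5 + 7·11^4 + 7·11^3 + 7·11^2 + 7·11 + 5; = 1997331745491; G_9 = 1997331745491−1 = 1997331745490

1997331745491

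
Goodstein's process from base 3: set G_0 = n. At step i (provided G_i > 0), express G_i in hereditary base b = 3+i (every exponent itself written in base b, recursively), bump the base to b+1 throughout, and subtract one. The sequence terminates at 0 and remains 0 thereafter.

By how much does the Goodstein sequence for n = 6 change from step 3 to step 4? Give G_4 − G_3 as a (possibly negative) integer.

0

i=0: 6 = 2·3 (b=3); 3→4: 2·4 = 8; 8−1 = 7
i=1: 7 = 4 + 3 (b=4); 4→5: 5 + 3 = 8; 8−1 = 7
i=2: 7 = 5 + 2 (b=5); 5→6: 6 + 2 = 8; 8−1 = 7
i=3: 7 = 6 + 1 (b=6); 6→7: 7 + 1 = 8; 8−1 = 7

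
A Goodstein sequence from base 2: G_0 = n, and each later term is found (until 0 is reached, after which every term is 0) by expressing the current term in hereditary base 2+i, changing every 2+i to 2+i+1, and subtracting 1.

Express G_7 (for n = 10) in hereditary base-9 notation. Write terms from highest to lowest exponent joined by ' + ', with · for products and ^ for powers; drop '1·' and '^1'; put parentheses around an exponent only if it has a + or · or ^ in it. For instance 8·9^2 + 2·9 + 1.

5·9^9 + 5·9^5 + 5·9^4 + 5·9^3 + 5·9^2 + 5·9 + 2

(0) 10|_2 = 2^(2 + 1) + 2 ↦ 3^(3 + 1) + 3|_3 = 84 ⇒ 83
(1) 83|_3 = 3^(3 + 1) + 2 ↦ 4^(4 + 1) + 2|_4 = 1026 ⇒ 1025
(2) 1025|_4 = 4^(4 + 1) + 1 ↦ 5^(5 + 1) + 1|_5 = 15626 ⇒ 15625
(3) 15625|_5 = 5^(5 + 1) ↦ 6^(6 + 1)|_6 = 279936 ⇒ 279935
(4) 279935|_6 = 5·6^6 + 5·6^5 + 5·6^4 + 5·6^3 + 5·6^2 + 5·6 + 5 ↦ 5·7^7 + 5·7^5 + 5·7^4 + 5·7^3 + 5·7^2 + 5·7 + 5|_7 = 4215755 ⇒ 4215754
(5) 4215754|_7 = 5·7^7 + 5·7^5 + 5·7^4 + 5·7^3 + 5·7^2 + 5·7 + 4 ↦ 5·8^8 + 5·8^5 + 5·8^4 + 5·8^3 + 5·8^2 + 5·8 + 4|_8 = 84073324 ⇒ 84073323
(6) 84073323|_8 = 5·8^8 + 5·8^5 + 5·8^4 + 5·8^3 + 5·8^2 + 5·8 + 3 ↦ 5·9^9 + 5·9^5 + 5·9^4 + 5·9^3 + 5·9^2 + 5·9 + 3|_9 = 1937434593 ⇒ 1937434592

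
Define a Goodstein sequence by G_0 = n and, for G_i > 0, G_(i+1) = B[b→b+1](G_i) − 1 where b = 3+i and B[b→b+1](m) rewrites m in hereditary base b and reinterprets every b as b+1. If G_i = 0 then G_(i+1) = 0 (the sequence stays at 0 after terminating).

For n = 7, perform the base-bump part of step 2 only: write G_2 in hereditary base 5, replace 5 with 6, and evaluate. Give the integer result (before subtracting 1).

10

(0) 7|_3 = 2·3 + 1 ↦ 2·4 + 1|_4 = 9 ⇒ 8
(1) 8|_4 = 2·4 ↦ 2·5|_5 = 10 ⇒ 9
(2) 9|_5 = 5 + 4 ↦ 6 + 4|_6 = 10 ⇒ 9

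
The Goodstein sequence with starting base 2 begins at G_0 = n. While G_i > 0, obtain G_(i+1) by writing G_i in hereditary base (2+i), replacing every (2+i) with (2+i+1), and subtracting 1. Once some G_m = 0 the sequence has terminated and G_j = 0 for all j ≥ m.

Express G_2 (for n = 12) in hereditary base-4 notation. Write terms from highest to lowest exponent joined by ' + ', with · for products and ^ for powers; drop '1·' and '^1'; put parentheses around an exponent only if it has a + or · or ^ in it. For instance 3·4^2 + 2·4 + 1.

4^(4 + 1) + 2·4^2 + 2·4 + 1

step 0: 12 = 2^(2 + 1) + 2^2; sub 3 for 2: 3^(3 + 1) + 3^3; = 108; G_1 = 108−1 = 107
step 1: 107 = 3^(3 + 1) + 2·3^2 + 2·3 + 2; sub 4 for 3: 4^(4 + 1) + 2·4^2 + 2·4 + 2; = 1066; G_2 = 1066−1 = 1065
step 2: 1065 = 4^(4 + 1) + 2·4^2 + 2·4 + 1; sub 5 for 4: 5^(5 + 1) + 2·5^2 + 2·5 + 1; = 15686; G_3 = 15686−1 = 15685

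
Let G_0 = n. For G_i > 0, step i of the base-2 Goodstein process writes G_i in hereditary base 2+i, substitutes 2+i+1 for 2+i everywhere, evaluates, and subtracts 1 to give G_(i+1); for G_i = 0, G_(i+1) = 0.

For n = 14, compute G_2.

1281

(0) 14|_2 = 2^(2 + 1) + 2^2 + 2 ↦ 3^(3 + 1) + 3^3 + 3|_3 = 111 ⇒ 110
(1) 110|_3 = 3^(3 + 1) + 3^3 + 2 ↦ 4^(4 + 1) + 4^4 + 2|_4 = 1282 ⇒ 1281
(2) 1281|_4 = 4^(4 + 1) + 4^4 + 1 ↦ 5^(5 + 1) + 5^5 + 1|_5 = 18751 ⇒ 18750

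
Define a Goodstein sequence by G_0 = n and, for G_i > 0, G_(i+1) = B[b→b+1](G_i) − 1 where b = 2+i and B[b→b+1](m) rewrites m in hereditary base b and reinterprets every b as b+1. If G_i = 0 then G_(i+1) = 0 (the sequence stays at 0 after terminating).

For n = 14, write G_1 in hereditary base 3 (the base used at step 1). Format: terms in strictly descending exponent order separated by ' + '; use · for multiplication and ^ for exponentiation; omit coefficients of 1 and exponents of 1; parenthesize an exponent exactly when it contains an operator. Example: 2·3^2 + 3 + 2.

3^(3 + 1) + 3^3 + 2

14 —HB2→ 2^(2 + 1) + 2^2 + 2 —bump→ 3^(3 + 1) + 3^3 + 3 = 111 —(−1)→ 110
110 —HB3→ 3^(3 + 1) + 3^3 + 2 —bump→ 4^(4 + 1) + 4^4 + 2 = 1282 —(−1)→ 1281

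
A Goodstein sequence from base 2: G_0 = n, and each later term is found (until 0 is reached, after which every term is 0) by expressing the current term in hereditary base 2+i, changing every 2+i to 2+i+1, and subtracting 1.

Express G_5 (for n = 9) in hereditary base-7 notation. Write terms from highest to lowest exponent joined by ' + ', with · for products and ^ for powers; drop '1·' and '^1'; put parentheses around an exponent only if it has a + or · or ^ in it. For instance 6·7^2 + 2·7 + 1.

3·7^7 + 3·7^3 + 3·7^2 + 3·7

G_0=9  [base 2] 2^(2 + 1) + 1  →[2↦3]→  3^(3 + 1) + 1 = 82  −1 ⇒ G_1=81
G_1=81  [base 3] 3^(3 + 1)  →[3↦4]→  4^(4 + 1) = 1024  −1 ⇒ G_2=1023
G_2=1023  [base 4] 3·4^4 + 3·4^3 + 3·4^2 + 3·4 + 3  →[4↦5]→  3·5^5 + 3·5^3 + 3·5^2 + 3·5 + 3 = 9843  −1 ⇒ G_3=9842
G_3=9842  [base 5] 3·5^5 + 3·5^3 + 3·5^2 + 3·5 + 2  →[5↦6]→  3·6^6 + 3·6^3 + 3·6^2 + 3·6 + 2 = 140744  −1 ⇒ G_4=140743
G_4=140743  [base 6] 3·6^6 + 3·6^3 + 3·6^2 + 3·6 + 1  →[6↦7]→  3·7^7 + 3·7^3 + 3·7^2 + 3·7 + 1 = 2471827  −1 ⇒ G_5=2471826
G_5=2471826  [base 7] 3·7^7 + 3·7^3 + 3·7^2 + 3·7  →[7↦8]→  3·8^8 + 3·8^3 + 3·8^2 + 3·8 = 50333400  −1 ⇒ G_6=50333399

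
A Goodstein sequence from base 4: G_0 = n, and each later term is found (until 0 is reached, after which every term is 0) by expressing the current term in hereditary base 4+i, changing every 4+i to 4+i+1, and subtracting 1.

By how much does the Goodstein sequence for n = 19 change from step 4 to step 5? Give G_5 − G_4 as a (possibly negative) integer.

6

G_0 = 19. HB_4(19) = 4^2 + 3. Bump = 28. G_1 = 27.
G_1 = 27. HB_5(27) = 5^2 + 2. Bump = 38. G_2 = 37.
G_2 = 37. HB_6(37) = 6^2 + 1. Bump = 50. G_3 = 49.
G_3 = 49. HB_7(49) = 7^2. Bump = 64. G_4 = 63.
G_4 = 63. HB_8(63) = 7·8 + 7. Bump = 70. G_5 = 69.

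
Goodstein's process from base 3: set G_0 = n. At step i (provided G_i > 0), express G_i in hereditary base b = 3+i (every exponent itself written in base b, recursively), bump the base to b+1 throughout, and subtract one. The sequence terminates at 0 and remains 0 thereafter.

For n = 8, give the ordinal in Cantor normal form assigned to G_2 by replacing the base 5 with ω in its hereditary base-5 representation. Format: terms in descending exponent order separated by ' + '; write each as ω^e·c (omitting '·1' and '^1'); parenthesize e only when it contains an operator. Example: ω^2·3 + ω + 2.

[0] 8 ≡ 2·3 + 2 (base 3). Lift 4: 10. −1: 9.
[1] 9 ≡ 2·4 + 1 (base 4). Lift 5: 11. −1: 10.
[2] 10 ≡ 2·5 (base 5). Lift 6: 12. −1: 11.

ω·2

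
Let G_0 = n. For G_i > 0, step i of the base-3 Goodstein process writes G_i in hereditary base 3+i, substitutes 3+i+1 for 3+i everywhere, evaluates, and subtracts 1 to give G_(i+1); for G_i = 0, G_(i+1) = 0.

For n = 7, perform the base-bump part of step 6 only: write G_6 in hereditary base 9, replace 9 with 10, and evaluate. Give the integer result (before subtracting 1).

10

i=0: 7 = 2·3 + 1 (b=3); 3→4: 2·4 + 1 = 9; 9−1 = 8
i=1: 8 = 2·4 (b=4); 4→5: 2·5 = 10; 10−1 = 9
i=2: 9 = 5 + 4 (b=5); 5→6: 6 + 4 = 10; 10−1 = 9
i=3: 9 = 6 + 3 (b=6); 6→7: 7 + 3 = 10; 10−1 = 9
i=4: 9 = 7 + 2 (b=7); 7→8: 8 + 2 = 10; 10−1 = 9
i=5: 9 = 8 + 1 (b=8); 8→9: 9 + 1 = 10; 10−1 = 9
i=6: 9 = 9 (b=9); 9→10: 10 = 10; 10−1 = 9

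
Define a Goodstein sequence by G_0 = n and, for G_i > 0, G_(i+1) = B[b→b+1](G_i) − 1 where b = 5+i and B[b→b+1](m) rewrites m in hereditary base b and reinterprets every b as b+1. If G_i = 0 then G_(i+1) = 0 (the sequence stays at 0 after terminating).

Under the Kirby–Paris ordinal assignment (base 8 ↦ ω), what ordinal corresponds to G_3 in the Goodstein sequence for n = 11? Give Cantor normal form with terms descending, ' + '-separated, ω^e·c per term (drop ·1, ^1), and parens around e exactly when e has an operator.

ω + 5

i=0: 11 = 2·5 + 1 (b=5); 5→6: 2·6 + 1 = 13; 13−1 = 12
i=1: 12 = 2·6 (b=6); 6→7: 2·7 = 14; 14−1 = 13
i=2: 13 = 7 + 6 (b=7); 7→8: 8 + 6 = 14; 14−1 = 13
i=3: 13 = 8 + 5 (b=8); 8→9: 9 + 5 = 14; 14−1 = 13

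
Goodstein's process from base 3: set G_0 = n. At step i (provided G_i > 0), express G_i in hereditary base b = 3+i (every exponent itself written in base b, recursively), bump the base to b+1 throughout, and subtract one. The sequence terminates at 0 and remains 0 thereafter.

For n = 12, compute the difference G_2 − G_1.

8

base 3: 12 = 3^2 + 3; at 4: 4^2 + 4 = 20; next = 19
base 4: 19 = 4^2 + 3; at 5: 5^2 + 3 = 28; next = 27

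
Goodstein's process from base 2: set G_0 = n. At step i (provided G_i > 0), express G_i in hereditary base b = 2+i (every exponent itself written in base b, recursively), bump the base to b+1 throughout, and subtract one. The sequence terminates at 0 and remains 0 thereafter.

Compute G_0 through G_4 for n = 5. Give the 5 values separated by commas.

[0] 5 ≡ 2^2 + 1 (base 2). Lift 3: 28. −1: 27.
[1] 27 ≡ 3^3 (base 3). Lift 4: 256. −1: 255.
[2] 255 ≡ 3·4^3 + 3·4^2 + 3·4 + 3 (base 4). Lift 5: 468. −1: 467.
[3] 467 ≡ 3·5^3 + 3·5^2 + 3·5 + 2 (base 5). Lift 6: 776. −1: 775.

5, 27, 255, 467, 775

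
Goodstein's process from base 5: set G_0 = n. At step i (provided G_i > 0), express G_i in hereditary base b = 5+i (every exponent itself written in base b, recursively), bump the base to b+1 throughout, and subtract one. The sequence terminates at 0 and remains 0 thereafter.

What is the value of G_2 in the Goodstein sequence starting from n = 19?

23

[0] 19 ≡ 3·5 + 4 (base 5). Lift 6: 22. −1: 21.
[1] 21 ≡ 3·6 + 3 (base 6). Lift 7: 24. −1: 23.
[2] 23 ≡ 3·7 + 2 (base 7). Lift 8: 26. −1: 25.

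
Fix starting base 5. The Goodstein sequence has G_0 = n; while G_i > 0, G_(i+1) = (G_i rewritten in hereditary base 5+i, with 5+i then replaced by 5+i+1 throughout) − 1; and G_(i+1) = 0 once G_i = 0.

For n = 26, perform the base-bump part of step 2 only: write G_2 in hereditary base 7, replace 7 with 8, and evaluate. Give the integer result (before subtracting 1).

G_0=26  [base 5] 5^2 + 1  →[5↦6]→  6^2 + 1 = 37  −1 ⇒ G_1=36
G_1=36  [base 6] 6^2  →[6↦7]→  7^2 = 49  −1 ⇒ G_2=48
G_2=48  [base 7] 6·7 + 6  →[7↦8]→  6·8 + 6 = 54  −1 ⇒ G_3=53

54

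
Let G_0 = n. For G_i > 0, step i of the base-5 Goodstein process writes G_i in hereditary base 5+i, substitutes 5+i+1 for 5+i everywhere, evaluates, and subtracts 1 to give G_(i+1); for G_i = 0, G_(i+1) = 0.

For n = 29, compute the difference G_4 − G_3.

[0] 29 ≡ 5^2 + 4 (base 5). Lift 6: 40. −1: 39.
[1] 39 ≡ 6^2 + 3 (base 6). Lift 7: 52. −1: 51.
[2] 51 ≡ 7^2 + 2 (base 7). Lift 8: 66. −1: 65.
[3] 65 ≡ 8^2 + 1 (base 8). Lift 9: 82. −1: 81.

16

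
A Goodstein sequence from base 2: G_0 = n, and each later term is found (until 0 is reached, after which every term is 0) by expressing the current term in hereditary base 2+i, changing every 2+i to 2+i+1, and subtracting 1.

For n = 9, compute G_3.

9842

step 0: 9 = 2^(2 + 1) + 1; sub 3 for 2: 3^(3 + 1) + 1; = 82; G_1 = 82−1 = 81
step 1: 81 = 3^(3 + 1); sub 4 for 3: 4^(4 + 1); = 1024; G_2 = 1024−1 = 1023
step 2: 1023 = 3·4^4 + 3·4^3 + 3·4^2 + 3·4 + 3; sub 5 for 4: 3·5^5 + 3·5^3 + 3·5^2 + 3·5 + 3; = 9843; G_3 = 9843−1 = 9842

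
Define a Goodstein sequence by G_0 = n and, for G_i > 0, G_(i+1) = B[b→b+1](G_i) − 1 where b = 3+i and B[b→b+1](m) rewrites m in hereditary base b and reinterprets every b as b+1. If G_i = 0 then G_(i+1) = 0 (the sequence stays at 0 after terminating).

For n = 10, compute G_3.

27

G_0 = 10. HB_3(10) = 3^2 + 1. Bump = 17. G_1 = 16.
G_1 = 16. HB_4(16) = 4^2. Bump = 25. G_2 = 24.
G_2 = 24. HB_5(24) = 4·5 + 4. Bump = 28. G_3 = 27.
G_3 = 27. HB_6(27) = 4·6 + 3. Bump = 31. G_4 = 30.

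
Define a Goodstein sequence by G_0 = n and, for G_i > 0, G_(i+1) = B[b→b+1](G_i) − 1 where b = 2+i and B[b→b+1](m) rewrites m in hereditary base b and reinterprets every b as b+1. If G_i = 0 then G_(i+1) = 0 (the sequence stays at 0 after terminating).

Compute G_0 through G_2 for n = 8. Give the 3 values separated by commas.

8, 80, 553

step 0: 8 = 2^(2 + 1); sub 3 for 2: 3^(3 + 1); = 81; G_1 = 81−1 = 80
step 1: 80 = 2·3^3 + 2·3^2 + 2·3 + 2; sub 4 for 3: 2·4^4 + 2·4^2 + 2·4 + 2; = 554; G_2 = 554−1 = 553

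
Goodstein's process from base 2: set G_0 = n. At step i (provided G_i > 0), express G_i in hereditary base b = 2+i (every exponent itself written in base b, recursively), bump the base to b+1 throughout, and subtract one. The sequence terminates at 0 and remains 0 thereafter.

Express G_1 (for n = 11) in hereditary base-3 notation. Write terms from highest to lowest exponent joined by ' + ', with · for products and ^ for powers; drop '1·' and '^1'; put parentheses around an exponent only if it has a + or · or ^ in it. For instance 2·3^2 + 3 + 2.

11 —HB2→ 2^(2 + 1) + 2 + 1 —bump→ 3^(3 + 1) + 3 + 1 = 85 —(−1)→ 84
84 —HB3→ 3^(3 + 1) + 3 —bump→ 4^(4 + 1) + 4 = 1028 —(−1)→ 1027

3^(3 + 1) + 3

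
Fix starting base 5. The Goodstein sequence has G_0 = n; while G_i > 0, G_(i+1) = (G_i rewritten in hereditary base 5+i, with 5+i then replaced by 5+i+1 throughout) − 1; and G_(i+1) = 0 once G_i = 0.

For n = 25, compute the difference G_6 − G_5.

i=0: 25 = 5^2 (b=5); 5→6: 6^2 = 36; 36−1 = 35
i=1: 35 = 5·6 + 5 (b=6); 6→7: 5·7 + 5 = 40; 40−1 = 39
i=2: 39 = 5·7 + 4 (b=7); 7→8: 5·8 + 4 = 44; 44−1 = 43
i=3: 43 = 5·8 + 3 (b=8); 8→9: 5·9 + 3 = 48; 48−1 = 47
i=4: 47 = 5·9 + 2 (b=9); 9→10: 5·10 + 2 = 52; 52−1 = 51
i=5: 51 = 5·10 + 1 (b=10); 10→11: 5·11 + 1 = 56; 56−1 = 55

4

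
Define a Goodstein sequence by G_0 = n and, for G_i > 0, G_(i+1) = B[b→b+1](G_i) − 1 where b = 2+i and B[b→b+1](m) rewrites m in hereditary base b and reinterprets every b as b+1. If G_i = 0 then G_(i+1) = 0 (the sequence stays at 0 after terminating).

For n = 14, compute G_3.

18750

step 0: 14 = 2^(2 + 1) + 2^2 + 2; sub 3 for 2: 3^(3 + 1) + 3^3 + 3; = 111; G_1 = 111−1 = 110
step 1: 110 = 3^(3 + 1) + 3^3 + 2; sub 4 for 3: 4^(4 + 1) + 4^4 + 2; = 1282; G_2 = 1282−1 = 1281
step 2: 1281 = 4^(4 + 1) + 4^4 + 1; sub 5 for 4: 5^(5 + 1) + 5^5 + 1; = 18751; G_3 = 18751−1 = 18750
step 3: 18750 = 5^(5 + 1) + 5^5; sub 6 for 5: 6^(6 + 1) + 6^6; = 326592; G_4 = 326592−1 = 326591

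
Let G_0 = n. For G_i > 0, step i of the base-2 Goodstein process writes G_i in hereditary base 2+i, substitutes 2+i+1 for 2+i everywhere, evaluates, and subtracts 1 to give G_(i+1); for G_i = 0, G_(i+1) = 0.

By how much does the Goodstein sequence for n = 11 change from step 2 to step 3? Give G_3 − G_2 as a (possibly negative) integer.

G_0=11  [base 2] 2^(2 + 1) + 2 + 1  →[2↦3]→  3^(3 + 1) + 3 + 1 = 85  −1 ⇒ G_1=84
G_1=84  [base 3] 3^(3 + 1) + 3  →[3↦4]→  4^(4 + 1) + 4 = 1028  −1 ⇒ G_2=1027
G_2=1027  [base 4] 4^(4 + 1) + 3  →[4↦5]→  5^(5 + 1) + 3 = 15628  −1 ⇒ G_3=15627

14600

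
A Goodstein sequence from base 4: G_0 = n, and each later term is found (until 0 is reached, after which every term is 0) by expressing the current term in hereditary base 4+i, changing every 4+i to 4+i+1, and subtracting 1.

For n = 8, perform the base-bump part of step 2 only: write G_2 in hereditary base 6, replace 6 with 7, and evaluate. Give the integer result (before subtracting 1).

G_0 = 8. HB_4(8) = 2·4. Bump = 10. G_1 = 9.
G_1 = 9. HB_5(9) = 5 + 4. Bump = 10. G_2 = 9.
G_2 = 9. HB_6(9) = 6 + 3. Bump = 10. G_3 = 9.

10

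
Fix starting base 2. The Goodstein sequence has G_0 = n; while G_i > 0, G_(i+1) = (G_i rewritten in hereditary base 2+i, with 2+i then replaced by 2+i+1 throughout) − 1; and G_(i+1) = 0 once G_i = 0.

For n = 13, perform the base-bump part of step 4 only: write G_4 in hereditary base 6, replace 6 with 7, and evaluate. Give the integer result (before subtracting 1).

13 —HB2→ 2^(2 + 1) + 2^2 + 1 —bump→ 3^(3 + 1) + 3^3 + 1 = 109 —(−1)→ 108
108 —HB3→ 3^(3 + 1) + 3^3 —bump→ 4^(4 + 1) + 4^4 = 1280 —(−1)→ 1279
1279 —HB4→ 4^(4 + 1) + 3·4^3 + 3·4^2 + 3·4 + 3 —bump→ 5^(5 + 1) + 3·5^3 + 3·5^2 + 3·5 + 3 = 16093 —(−1)→ 16092
16092 —HB5→ 5^(5 + 1) + 3·5^3 + 3·5^2 + 3·5 + 2 —bump→ 6^(6 + 1) + 3·6^3 + 3·6^2 + 3·6 + 2 = 280712 —(−1)→ 280711

5765999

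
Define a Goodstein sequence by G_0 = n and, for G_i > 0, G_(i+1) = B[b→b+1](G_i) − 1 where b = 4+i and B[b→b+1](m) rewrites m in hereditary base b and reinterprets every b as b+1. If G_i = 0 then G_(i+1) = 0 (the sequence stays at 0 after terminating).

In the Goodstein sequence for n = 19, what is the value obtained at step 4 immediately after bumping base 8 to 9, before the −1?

70

i=0: 19 = 4^2 + 3 (b=4); 4→5: 5^2 + 3 = 28; 28−1 = 27
i=1: 27 = 5^2 + 2 (b=5); 5→6: 6^2 + 2 = 38; 38−1 = 37
i=2: 37 = 6^2 + 1 (b=6); 6→7: 7^2 + 1 = 50; 50−1 = 49
i=3: 49 = 7^2 (b=7); 7→8: 8^2 = 64; 64−1 = 63
i=4: 63 = 7·8 + 7 (b=8); 8→9: 7·9 + 7 = 70; 70−1 = 69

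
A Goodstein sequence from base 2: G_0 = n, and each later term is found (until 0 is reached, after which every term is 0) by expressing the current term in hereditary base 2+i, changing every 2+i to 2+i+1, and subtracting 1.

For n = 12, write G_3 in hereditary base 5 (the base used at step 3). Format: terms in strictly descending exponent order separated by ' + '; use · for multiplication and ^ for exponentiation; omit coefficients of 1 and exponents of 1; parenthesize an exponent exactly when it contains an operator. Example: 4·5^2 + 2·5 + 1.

5^(5 + 1) + 2·5^2 + 2·5

12 —HB2→ 2^(2 + 1) + 2^2 —bump→ 3^(3 + 1) + 3^3 = 108 —(−1)→ 107
107 —HB3→ 3^(3 + 1) + 2·3^2 + 2·3 + 2 —bump→ 4^(4 + 1) + 2·4^2 + 2·4 + 2 = 1066 —(−1)→ 1065
1065 —HB4→ 4^(4 + 1) + 2·4^2 + 2·4 + 1 —bump→ 5^(5 + 1) + 2·5^2 + 2·5 + 1 = 15686 —(−1)→ 15685
15685 —HB5→ 5^(5 + 1) + 2·5^2 + 2·5 —bump→ 6^(6 + 1) + 2·6^2 + 2·6 = 280020 —(−1)→ 280019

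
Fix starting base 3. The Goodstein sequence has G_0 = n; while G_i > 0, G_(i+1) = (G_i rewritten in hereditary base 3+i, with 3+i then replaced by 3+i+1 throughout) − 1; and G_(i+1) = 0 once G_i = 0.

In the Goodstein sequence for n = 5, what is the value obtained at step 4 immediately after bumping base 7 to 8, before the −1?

step 0: 5 = 3 + 2; sub 4 for 3: 4 + 2; = 6; G_1 = 6−1 = 5
step 1: 5 = 4 + 1; sub 5 for 4: 5 + 1; = 6; G_2 = 6−1 = 5
step 2: 5 = 5; sub 6 for 5: 6; = 6; G_3 = 6−1 = 5
step 3: 5 = 5; sub 7 for 6: 5; = 5; G_4 = 5−1 = 4
step 4: 4 = 4; sub 8 for 7: 4; = 4; G_5 = 4−1 = 3

4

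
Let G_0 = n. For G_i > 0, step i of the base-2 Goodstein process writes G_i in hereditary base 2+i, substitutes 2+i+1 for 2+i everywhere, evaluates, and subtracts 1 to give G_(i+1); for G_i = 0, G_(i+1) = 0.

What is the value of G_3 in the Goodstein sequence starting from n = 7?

3127

(0) 7|_2 = 2^2 + 2 + 1 ↦ 3^3 + 3 + 1|_3 = 31 ⇒ 30
(1) 30|_3 = 3^3 + 3 ↦ 4^4 + 4|_4 = 260 ⇒ 259
(2) 259|_4 = 4^4 + 3 ↦ 5^5 + 3|_5 = 3128 ⇒ 3127
(3) 3127|_5 = 5^5 + 2 ↦ 6^6 + 2|_6 = 46658 ⇒ 46657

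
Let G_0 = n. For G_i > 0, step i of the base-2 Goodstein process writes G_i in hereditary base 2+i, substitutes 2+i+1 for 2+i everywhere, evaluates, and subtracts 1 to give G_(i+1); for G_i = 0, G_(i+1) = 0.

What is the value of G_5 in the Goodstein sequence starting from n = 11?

G_0 = 11. HB_2(11) = 2^(2 + 1) + 2 + 1. Bump = 85. G_1 = 84.
G_1 = 84. HB_3(84) = 3^(3 + 1) + 3. Bump = 1028. G_2 = 1027.
G_2 = 1027. HB_4(1027) = 4^(4 + 1) + 3. Bump = 15628. G_3 = 15627.
G_3 = 15627. HB_5(15627) = 5^(5 + 1) + 2. Bump = 279938. G_4 = 279937.
G_4 = 279937. HB_6(279937) = 6^(6 + 1) + 1. Bump = 5764802. G_5 = 5764801.
G_5 = 5764801. HB_7(5764801) = 7^(7 + 1). Bump = 134217728. G_6 = 134217727.

5764801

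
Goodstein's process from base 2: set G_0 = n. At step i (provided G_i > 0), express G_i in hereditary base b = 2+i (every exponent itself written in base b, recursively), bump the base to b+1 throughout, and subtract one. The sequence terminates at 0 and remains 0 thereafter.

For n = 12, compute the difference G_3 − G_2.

14620

[0] 12 ≡ 2^(2 + 1) + 2^2 (base 2). Lift 3: 108. −1: 107.
[1] 107 ≡ 3^(3 + 1) + 2·3^2 + 2·3 + 2 (base 3). Lift 4: 1066. −1: 1065.
[2] 1065 ≡ 4^(4 + 1) + 2·4^2 + 2·4 + 1 (base 4). Lift 5: 15686. −1: 15685.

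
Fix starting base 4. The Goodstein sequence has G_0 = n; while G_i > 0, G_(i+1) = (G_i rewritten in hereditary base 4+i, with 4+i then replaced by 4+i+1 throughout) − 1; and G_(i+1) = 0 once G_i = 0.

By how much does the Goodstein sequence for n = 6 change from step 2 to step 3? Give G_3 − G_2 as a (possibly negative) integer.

0

6 —HB4→ 4 + 2 —bump→ 5 + 2 = 7 —(−1)→ 6
6 —HB5→ 5 + 1 —bump→ 6 + 1 = 7 —(−1)→ 6
6 —HB6→ 6 —bump→ 7 = 7 —(−1)→ 6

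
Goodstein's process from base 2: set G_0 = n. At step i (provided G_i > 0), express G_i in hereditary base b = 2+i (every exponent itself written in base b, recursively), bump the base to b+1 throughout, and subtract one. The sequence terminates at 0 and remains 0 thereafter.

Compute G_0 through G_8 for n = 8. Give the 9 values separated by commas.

[0] 8 ≡ 2^(2 + 1) (base 2). Lift 3: 81. −1: 80.
[1] 80 ≡ 2·3^3 + 2·3^2 + 2·3 + 2 (base 3). Lift 4: 554. −1: 553.
[2] 553 ≡ 2·4^4 + 2·4^2 + 2·4 + 1 (base 4). Lift 5: 6311. −1: 6310.
[3] 6310 ≡ 2·5^5 + 2·5^2 + 2·5 (base 5). Lift 6: 93396. −1: 93395.
[4] 93395 ≡ 2·6^6 + 2·6^2 + 6 + 5 (base 6). Lift 7: 1647196. −1: 1647195.
[5] 1647195 ≡ 2·7^7 + 2·7^2 + 7 + 4 (base 7). Lift 8: 33554572. −1: 33554571.
[6] 33554571 ≡ 2·8^8 + 2·8^2 + 8 + 3 (base 8). Lift 9: 774841152. −1: 774841151.
[7] 774841151 ≡ 2·9^9 + 2·9^2 + 9 + 2 (base 9). Lift 10: 20000000212. −1: 20000000211.

8, 80, 553, 6310, 93395, 1647195, 33554571, 774841151, 20000000211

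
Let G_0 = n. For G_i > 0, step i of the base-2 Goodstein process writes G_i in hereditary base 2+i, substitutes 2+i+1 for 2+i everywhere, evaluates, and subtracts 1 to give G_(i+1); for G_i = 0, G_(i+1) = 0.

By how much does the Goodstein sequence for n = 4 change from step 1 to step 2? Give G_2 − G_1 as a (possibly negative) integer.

G_0=4  [base 2] 2^2  →[2↦3]→  3^3 = 27  −1 ⇒ G_1=26
G_1=26  [base 3] 2·3^2 + 2·3 + 2  →[3↦4]→  2·4^2 + 2·4 + 2 = 42  −1 ⇒ G_2=41

15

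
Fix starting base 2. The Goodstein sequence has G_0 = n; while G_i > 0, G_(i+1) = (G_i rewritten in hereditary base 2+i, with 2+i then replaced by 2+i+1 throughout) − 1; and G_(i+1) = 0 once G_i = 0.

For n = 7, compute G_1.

G_0=7  [base 2] 2^2 + 2 + 1  →[2↦3]→  3^3 + 3 + 1 = 31  −1 ⇒ G_1=30
G_1=30  [base 3] 3^3 + 3  →[3↦4]→  4^4 + 4 = 260  −1 ⇒ G_2=259

30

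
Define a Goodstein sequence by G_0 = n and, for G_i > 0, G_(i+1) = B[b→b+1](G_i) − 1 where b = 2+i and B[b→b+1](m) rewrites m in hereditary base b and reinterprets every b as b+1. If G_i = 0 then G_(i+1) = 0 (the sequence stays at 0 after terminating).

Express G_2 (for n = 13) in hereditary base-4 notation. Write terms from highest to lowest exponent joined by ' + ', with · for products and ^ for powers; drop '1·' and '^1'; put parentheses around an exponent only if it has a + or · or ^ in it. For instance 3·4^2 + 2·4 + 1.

4^(4 + 1) + 3·4^3 + 3·4^2 + 3·4 + 3

13 —HB2→ 2^(2 + 1) + 2^2 + 1 —bump→ 3^(3 + 1) + 3^3 + 1 = 109 —(−1)→ 108
108 —HB3→ 3^(3 + 1) + 3^3 —bump→ 4^(4 + 1) + 4^4 = 1280 —(−1)→ 1279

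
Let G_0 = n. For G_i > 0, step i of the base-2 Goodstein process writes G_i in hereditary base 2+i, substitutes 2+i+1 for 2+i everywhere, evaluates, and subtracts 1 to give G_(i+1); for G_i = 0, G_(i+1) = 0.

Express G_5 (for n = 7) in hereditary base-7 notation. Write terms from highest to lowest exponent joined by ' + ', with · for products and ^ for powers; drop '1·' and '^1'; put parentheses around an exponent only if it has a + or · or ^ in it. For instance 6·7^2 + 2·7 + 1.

7^7

i=0: 7 = 2^2 + 2 + 1 (b=2); 2→3: 3^3 + 3 + 1 = 31; 31−1 = 30
i=1: 30 = 3^3 + 3 (b=3); 3→4: 4^4 + 4 = 260; 260−1 = 259
i=2: 259 = 4^4 + 3 (b=4); 4→5: 5^5 + 3 = 3128; 3128−1 = 3127
i=3: 3127 = 5^5 + 2 (b=5); 5→6: 6^6 + 2 = 46658; 46658−1 = 46657
i=4: 46657 = 6^6 + 1 (b=6); 6→7: 7^7 + 1 = 823544; 823544−1 = 823543
i=5: 823543 = 7^7 (b=7); 7→8: 8^8 = 16777216; 16777216−1 = 16777215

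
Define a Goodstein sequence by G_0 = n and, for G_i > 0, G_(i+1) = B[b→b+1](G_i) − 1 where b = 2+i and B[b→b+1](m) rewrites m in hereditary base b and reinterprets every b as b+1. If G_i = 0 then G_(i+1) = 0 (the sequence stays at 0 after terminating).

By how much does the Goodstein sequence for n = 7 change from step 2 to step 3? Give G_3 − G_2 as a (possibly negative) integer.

(0) 7|_2 = 2^2 + 2 + 1 ↦ 3^3 + 3 + 1|_3 = 31 ⇒ 30
(1) 30|_3 = 3^3 + 3 ↦ 4^4 + 4|_4 = 260 ⇒ 259
(2) 259|_4 = 4^4 + 3 ↦ 5^5 + 3|_5 = 3128 ⇒ 3127

2868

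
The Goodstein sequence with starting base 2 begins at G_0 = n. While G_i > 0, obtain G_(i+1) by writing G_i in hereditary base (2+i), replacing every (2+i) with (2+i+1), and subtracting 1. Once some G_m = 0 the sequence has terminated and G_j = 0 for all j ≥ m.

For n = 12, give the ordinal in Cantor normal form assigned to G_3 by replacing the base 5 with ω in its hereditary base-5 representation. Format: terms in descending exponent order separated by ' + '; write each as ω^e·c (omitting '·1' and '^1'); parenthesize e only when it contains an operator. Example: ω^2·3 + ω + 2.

i=0: 12 = 2^(2 + 1) + 2^2 (b=2); 2→3: 3^(3 + 1) + 3^3 = 108; 108−1 = 107
i=1: 107 = 3^(3 + 1) + 2·3^2 + 2·3 + 2 (b=3); 3→4: 4^(4 + 1) + 2·4^2 + 2·4 + 2 = 1066; 1066−1 = 1065
i=2: 1065 = 4^(4 + 1) + 2·4^2 + 2·4 + 1 (b=4); 4→5: 5^(5 + 1) + 2·5^2 + 2·5 + 1 = 15686; 15686−1 = 15685
i=3: 15685 = 5^(5 + 1) + 2·5^2 + 2·5 (b=5); 5→6: 6^(6 + 1) + 2·6^2 + 2·6 = 280020; 280020−1 = 280019

ω^(ω + 1) + ω^2·2 + ω·2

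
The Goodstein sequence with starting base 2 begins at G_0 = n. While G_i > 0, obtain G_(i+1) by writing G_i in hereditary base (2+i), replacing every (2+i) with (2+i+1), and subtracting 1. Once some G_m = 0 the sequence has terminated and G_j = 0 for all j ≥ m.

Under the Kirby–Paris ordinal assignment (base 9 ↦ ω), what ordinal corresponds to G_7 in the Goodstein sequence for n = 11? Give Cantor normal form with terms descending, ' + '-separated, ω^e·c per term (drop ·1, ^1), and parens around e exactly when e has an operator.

[0] 11 ≡ 2^(2 + 1) + 2 + 1 (base 2). Lift 3: 85. −1: 84.
[1] 84 ≡ 3^(3 + 1) + 3 (base 3). Lift 4: 1028. −1: 1027.
[2] 1027 ≡ 4^(4 + 1) + 3 (base 4). Lift 5: 15628. −1: 15627.
[3] 15627 ≡ 5^(5 + 1) + 2 (base 5). Lift 6: 279938. −1: 279937.
[4] 279937 ≡ 6^(6 + 1) + 1 (base 6). Lift 7: 5764802. −1: 5764801.
[5] 5764801 ≡ 7^(7 + 1) (base 7). Lift 8: 134217728. −1: 134217727.
[6] 134217727 ≡ 7·8^8 + 7·8^7 + 7·8^6 + 7·8^5 + 7·8^4 + 7·8^3 + 7·8^2 + 7·8 + 7 (base 8). Lift 9: 2749609303. −1: 2749609302.
[7] 2749609302 ≡ 7·9^9 + 7·9^7 + 7·9^6 + 7·9^5 + 7·9^4 + 7·9^3 + 7·9^2 + 7·9 + 6 (base 9). Lift 10: 70077777776. −1: 70077777775.

ω^ω·7 + ω^7·7 + ω^6·7 + ω^5·7 + ω^4·7 + ω^3·7 + ω^2·7 + ω·7 + 6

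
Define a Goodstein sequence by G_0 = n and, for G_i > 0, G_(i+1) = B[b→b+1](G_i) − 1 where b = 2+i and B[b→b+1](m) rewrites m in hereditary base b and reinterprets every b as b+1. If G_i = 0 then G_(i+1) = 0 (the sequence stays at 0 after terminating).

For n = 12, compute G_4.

G_0=12  [base 2] 2^(2 + 1) + 2^2  →[2↦3]→  3^(3 + 1) + 3^3 = 108  −1 ⇒ G_1=107
G_1=107  [base 3] 3^(3 + 1) + 2·3^2 + 2·3 + 2  →[3↦4]→  4^(4 + 1) + 2·4^2 + 2·4 + 2 = 1066  −1 ⇒ G_2=1065
G_2=1065  [base 4] 4^(4 + 1) + 2·4^2 + 2·4 + 1  →[4↦5]→  5^(5 + 1) + 2·5^2 + 2·5 + 1 = 15686  −1 ⇒ G_3=15685
G_3=15685  [base 5] 5^(5 + 1) + 2·5^2 + 2·5  →[5↦6]→  6^(6 + 1) + 2·6^2 + 2·6 = 280020  −1 ⇒ G_4=280019
G_4=280019  [base 6] 6^(6 + 1) + 2·6^2 + 6 + 5  →[6↦7]→  7^(7 + 1) + 2·7^2 + 7 + 5 = 5764911  −1 ⇒ G_5=5764910

280019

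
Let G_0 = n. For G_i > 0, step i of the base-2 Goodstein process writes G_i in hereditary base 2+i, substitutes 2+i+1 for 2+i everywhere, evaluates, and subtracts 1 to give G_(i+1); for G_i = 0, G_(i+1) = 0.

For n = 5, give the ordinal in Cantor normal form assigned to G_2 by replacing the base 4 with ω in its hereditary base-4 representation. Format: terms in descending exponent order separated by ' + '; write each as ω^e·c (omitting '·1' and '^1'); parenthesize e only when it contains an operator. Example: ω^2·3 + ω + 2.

ω^3·3 + ω^2·3 + ω·3 + 3

G_0=5  [base 2] 2^2 + 1  →[2↦3]→  3^3 + 1 = 28  −1 ⇒ G_1=27
G_1=27  [base 3] 3^3  →[3↦4]→  4^4 = 256  −1 ⇒ G_2=255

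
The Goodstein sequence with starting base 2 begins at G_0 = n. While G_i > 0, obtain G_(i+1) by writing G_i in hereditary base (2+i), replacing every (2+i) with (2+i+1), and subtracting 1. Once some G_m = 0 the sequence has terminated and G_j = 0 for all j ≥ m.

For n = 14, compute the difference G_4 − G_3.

G_0 = 14. HB_2(14) = 2^(2 + 1) + 2^2 + 2. Bump = 111. G_1 = 110.
G_1 = 110. HB_3(110) = 3^(3 + 1) + 3^3 + 2. Bump = 1282. G_2 = 1281.
G_2 = 1281. HB_4(1281) = 4^(4 + 1) + 4^4 + 1. Bump = 18751. G_3 = 18750.
G_3 = 18750. HB_5(18750) = 5^(5 + 1) + 5^5. Bump = 326592. G_4 = 326591.

307841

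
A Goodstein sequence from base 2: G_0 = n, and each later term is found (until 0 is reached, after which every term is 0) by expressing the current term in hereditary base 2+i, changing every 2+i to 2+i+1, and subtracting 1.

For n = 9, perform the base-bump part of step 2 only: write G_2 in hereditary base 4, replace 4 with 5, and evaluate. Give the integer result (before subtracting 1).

(0) 9|_2 = 2^(2 + 1) + 1 ↦ 3^(3 + 1) + 1|_3 = 82 ⇒ 81
(1) 81|_3 = 3^(3 + 1) ↦ 4^(4 + 1)|_4 = 1024 ⇒ 1023

9843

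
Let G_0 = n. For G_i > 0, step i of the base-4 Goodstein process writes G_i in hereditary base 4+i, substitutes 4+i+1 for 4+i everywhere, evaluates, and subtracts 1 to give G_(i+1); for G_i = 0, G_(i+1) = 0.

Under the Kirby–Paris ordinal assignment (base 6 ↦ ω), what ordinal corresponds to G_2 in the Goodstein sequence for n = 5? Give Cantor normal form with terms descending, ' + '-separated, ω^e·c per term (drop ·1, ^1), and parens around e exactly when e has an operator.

G_0=5  [base 4] 4 + 1  →[4↦5]→  5 + 1 = 6  −1 ⇒ G_1=5
G_1=5  [base 5] 5  →[5↦6]→  6 = 6  −1 ⇒ G_2=5
G_2=5  [base 6] 5  →[6↦7]→  5 = 5  −1 ⇒ G_3=4

5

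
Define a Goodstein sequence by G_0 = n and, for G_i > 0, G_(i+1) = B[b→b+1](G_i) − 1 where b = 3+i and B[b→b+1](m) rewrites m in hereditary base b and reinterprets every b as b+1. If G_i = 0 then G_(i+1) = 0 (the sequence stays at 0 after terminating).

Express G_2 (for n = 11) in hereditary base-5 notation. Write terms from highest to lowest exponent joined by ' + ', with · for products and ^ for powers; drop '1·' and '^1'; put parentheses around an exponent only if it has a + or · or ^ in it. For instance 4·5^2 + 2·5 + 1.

G_0=11  [base 3] 3^2 + 2  →[3↦4]→  4^2 + 2 = 18  −1 ⇒ G_1=17
G_1=17  [base 4] 4^2 + 1  →[4↦5]→  5^2 + 1 = 26  −1 ⇒ G_2=25

5^2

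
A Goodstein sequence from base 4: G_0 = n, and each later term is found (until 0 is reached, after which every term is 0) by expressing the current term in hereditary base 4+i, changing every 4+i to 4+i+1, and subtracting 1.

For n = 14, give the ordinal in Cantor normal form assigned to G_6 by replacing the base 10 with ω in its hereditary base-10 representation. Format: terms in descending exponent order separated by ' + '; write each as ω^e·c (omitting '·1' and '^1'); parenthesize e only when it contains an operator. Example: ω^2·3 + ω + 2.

14 —HB4→ 3·4 + 2 —bump→ 3·5 + 2 = 17 —(−1)→ 16
16 —HB5→ 3·5 + 1 —bump→ 3·6 + 1 = 19 —(−1)→ 18
18 —HB6→ 3·6 —bump→ 3·7 = 21 —(−1)→ 20
20 —HB7→ 2·7 + 6 —bump→ 2·8 + 6 = 22 —(−1)→ 21
21 —HB8→ 2·8 + 5 —bump→ 2·9 + 5 = 23 —(−1)→ 22
22 —HB9→ 2·9 + 4 —bump→ 2·10 + 4 = 24 —(−1)→ 23
23 —HB10→ 2·10 + 3 —bump→ 2·11 + 3 = 25 —(−1)→ 24

ω·2 + 3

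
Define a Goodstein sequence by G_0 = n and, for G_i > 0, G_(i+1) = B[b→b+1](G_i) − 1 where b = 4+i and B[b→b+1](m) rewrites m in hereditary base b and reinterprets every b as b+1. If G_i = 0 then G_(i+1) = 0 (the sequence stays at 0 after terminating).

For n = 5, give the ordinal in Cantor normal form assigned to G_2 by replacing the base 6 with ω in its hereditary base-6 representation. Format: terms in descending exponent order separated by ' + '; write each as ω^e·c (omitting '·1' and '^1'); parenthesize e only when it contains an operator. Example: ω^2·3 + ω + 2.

i=0: 5 = 4 + 1 (b=4); 4→5: 5 + 1 = 6; 6−1 = 5
i=1: 5 = 5 (b=5); 5→6: 6 = 6; 6−1 = 5
i=2: 5 = 5 (b=6); 6→7: 5 = 5; 5−1 = 4

5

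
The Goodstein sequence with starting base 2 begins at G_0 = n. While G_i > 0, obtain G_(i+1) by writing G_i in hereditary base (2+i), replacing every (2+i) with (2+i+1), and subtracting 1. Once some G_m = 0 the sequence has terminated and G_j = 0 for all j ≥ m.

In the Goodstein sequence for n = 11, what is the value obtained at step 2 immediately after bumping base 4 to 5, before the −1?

15628

i=0: 11 = 2^(2 + 1) + 2 + 1 (b=2); 2→3: 3^(3 + 1) + 3 + 1 = 85; 85−1 = 84
i=1: 84 = 3^(3 + 1) + 3 (b=3); 3→4: 4^(4 + 1) + 4 = 1028; 1028−1 = 1027
i=2: 1027 = 4^(4 + 1) + 3 (b=4); 4→5: 5^(5 + 1) + 3 = 15628; 15628−1 = 15627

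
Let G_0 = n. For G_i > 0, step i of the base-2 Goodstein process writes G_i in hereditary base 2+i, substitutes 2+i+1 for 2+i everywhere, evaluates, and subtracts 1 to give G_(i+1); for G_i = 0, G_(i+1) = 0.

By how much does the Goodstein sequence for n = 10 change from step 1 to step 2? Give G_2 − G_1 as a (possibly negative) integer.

942

base 2: 10 = 2^(2 + 1) + 2; at 3: 3^(3 + 1) + 3 = 84; next = 83
base 3: 83 = 3^(3 + 1) + 2; at 4: 4^(4 + 1) + 2 = 1026; next = 1025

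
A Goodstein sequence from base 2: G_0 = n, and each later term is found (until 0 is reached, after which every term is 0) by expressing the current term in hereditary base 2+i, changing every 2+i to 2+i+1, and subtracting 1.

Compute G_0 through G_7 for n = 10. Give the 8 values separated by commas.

10, 83, 1025, 15625, 279935, 4215754, 84073323, 1937434592

base 2: 10 = 2^(2 + 1) + 2; at 3: 3^(3 + 1) + 3 = 84; next = 83
base 3: 83 = 3^(3 + 1) + 2; at 4: 4^(4 + 1) + 2 = 1026; next = 1025
base 4: 1025 = 4^(4 + 1) + 1; at 5: 5^(5 + 1) + 1 = 15626; next = 15625
base 5: 15625 = 5^(5 + 1); at 6: 6^(6 + 1) = 279936; next = 279935
base 6: 279935 = 5·6^6 + 5·6^5 + 5·6^4 + 5·6^3 + 5·6^2 + 5·6 + 5; at 7: 5·7^7 + 5·7^5 + 5·7^4 + 5·7^3 + 5·7^2 + 5·7 + 5 = 4215755; next = 4215754
base 7: 4215754 = 5·7^7 + 5·7^5 + 5·7^4 + 5·7^3 + 5·7^2 + 5·7 + 4; at 8: 5·8^8 + 5·8^5 + 5·8^4 + 5·8^3 + 5·8^2 + 5·8 + 4 = 84073324; next = 84073323
base 8: 84073323 = 5·8^8 + 5·8^5 + 5·8^4 + 5·8^3 + 5·8^2 + 5·8 + 3; at 9: 5·9^9 + 5·9^5 + 5·9^4 + 5·9^3 + 5·9^2 + 5·9 + 3 = 1937434593; next = 1937434592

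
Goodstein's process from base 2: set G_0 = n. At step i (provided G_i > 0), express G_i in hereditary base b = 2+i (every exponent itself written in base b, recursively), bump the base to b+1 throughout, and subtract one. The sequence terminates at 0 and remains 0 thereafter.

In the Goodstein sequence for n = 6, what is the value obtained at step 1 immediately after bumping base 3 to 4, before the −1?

G_0=6  [base 2] 2^2 + 2  →[2↦3]→  3^3 + 3 = 30  −1 ⇒ G_1=29
G_1=29  [base 3] 3^3 + 2  →[3↦4]→  4^4 + 2 = 258  −1 ⇒ G_2=257

258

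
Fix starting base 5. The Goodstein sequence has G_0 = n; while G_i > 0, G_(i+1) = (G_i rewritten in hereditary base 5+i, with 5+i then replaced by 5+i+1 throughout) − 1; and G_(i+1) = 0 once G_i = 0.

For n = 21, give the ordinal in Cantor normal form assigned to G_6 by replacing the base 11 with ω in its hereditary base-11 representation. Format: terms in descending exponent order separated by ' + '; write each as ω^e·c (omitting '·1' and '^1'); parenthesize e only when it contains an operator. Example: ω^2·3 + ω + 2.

ω·3 + 2

base 5: 21 = 4·5 + 1; at 6: 4·6 + 1 = 25; next = 24
base 6: 24 = 4·6; at 7: 4·7 = 28; next = 27
base 7: 27 = 3·7 + 6; at 8: 3·8 + 6 = 30; next = 29
base 8: 29 = 3·8 + 5; at 9: 3·9 + 5 = 32; next = 31
base 9: 31 = 3·9 + 4; at 10: 3·10 + 4 = 34; next = 33
base 10: 33 = 3·10 + 3; at 11: 3·11 + 3 = 36; next = 35
base 11: 35 = 3·11 + 2; at 12: 3·12 + 2 = 38; next = 37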